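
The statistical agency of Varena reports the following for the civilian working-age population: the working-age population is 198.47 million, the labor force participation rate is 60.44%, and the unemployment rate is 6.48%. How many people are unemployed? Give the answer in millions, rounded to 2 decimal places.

About 7.77 million are unemployed.

Labor force = 0.6044 × 198.47 = 119.96 million.
Unemployed = 0.0648 × 119.96 ≈ 7.77 million.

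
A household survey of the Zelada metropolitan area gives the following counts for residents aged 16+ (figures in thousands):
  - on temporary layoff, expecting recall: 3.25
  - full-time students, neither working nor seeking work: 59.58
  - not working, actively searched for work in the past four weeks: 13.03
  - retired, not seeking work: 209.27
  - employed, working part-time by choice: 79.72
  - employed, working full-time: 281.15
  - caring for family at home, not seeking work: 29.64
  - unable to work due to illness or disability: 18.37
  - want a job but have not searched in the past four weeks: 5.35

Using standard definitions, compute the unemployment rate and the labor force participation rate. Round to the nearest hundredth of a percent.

Unemployment rate ≈ 4.32%; labor force participation rate ≈ 53.93%.

Employed = 79.72 + 281.15 = 360.87 thousand.
Unemployed = 3.25 + 13.03 = 16.28 thousand (jobless and actively searching, or on temporary layoff).
Labor force = 360.87 + 16.28 = 377.15 thousand.
Not in labor force = 59.58 + 209.27 + 29.64 + 18.37 + 5.35 = 322.21 thousand (those not working and not actively searching are outside the labor force — including those who want a job but have given up searching).
Civilian working-age population = 377.15 + 322.21 = 699.36 thousand.
Unemployment rate = 16.28 / 377.15 = 4.32%.
Labor force participation rate = 377.15 / 699.36 = 53.93%.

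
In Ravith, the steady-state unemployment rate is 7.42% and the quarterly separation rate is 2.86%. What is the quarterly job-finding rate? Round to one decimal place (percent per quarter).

From u* = s/(s+f): f = s·(1−u)/u.
f = 2.86 × (1 − 0.0742) / 0.0742 = 2.6478 / 0.0742 ≈ 35.7% per quarter.

Job-finding rate ≈ 35.7% per quarter.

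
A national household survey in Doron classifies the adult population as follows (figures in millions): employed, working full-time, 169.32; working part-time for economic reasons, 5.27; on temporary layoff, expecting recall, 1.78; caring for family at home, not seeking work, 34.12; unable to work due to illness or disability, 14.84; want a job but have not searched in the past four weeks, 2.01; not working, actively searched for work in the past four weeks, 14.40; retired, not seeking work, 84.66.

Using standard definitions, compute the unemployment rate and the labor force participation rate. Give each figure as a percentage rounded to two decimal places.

Unemployment rate ≈ 8.48%; labor force participation rate ≈ 58.45%.

Employed = 169.32 + 5.27 = 174.59 million (anyone who worked, including part-time for economic reasons, counts as employed).
Unemployed = 1.78 + 14.40 = 16.18 million (jobless and actively searching, or on temporary layoff).
Labor force = 174.59 + 16.18 = 190.77 million.
Not in labor force = 34.12 + 14.84 + 2.01 + 84.66 = 135.63 million (those not working and not actively searching are outside the labor force — including those who want a job but have given up searching).
Civilian working-age population = 190.77 + 135.63 = 326.40 million.
Unemployment rate = 16.18 / 190.77 = 8.48%.
Labor force participation rate = 190.77 / 326.40 = 58.45%.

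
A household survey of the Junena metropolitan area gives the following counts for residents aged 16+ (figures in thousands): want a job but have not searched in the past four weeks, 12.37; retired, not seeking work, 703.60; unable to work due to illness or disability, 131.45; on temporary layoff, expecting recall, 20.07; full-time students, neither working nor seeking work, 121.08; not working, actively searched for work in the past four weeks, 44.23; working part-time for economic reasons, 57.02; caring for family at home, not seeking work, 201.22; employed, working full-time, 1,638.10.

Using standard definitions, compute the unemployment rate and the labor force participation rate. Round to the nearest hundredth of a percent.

Employed = 57.02 + 1,638.10 = 1,695.12 thousand (anyone who worked, including part-time for economic reasons, counts as employed).
Unemployed = 20.07 + 44.23 = 64.30 thousand (jobless and actively searching, or on temporary layoff).
Labor force = 1,695.12 + 64.30 = 1,759.42 thousand.
Not in labor force = 12.37 + 703.60 + 131.45 + 121.08 + 201.22 = 1,169.72 thousand (those not working and not actively searching are outside the labor force — including those who want a job but have given up searching).
Civilian working-age population = 1,759.42 + 1,169.72 = 2,929.14 thousand.
Unemployment rate = 64.30 / 1,759.42 = 3.65%.
Labor force participation rate = 1,759.42 / 2,929.14 = 60.07%.

Unemployment rate ≈ 3.65%; labor force participation rate ≈ 60.07%.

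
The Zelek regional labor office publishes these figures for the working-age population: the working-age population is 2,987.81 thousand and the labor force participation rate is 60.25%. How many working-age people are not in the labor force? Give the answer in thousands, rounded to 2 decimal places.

Share not in the labor force = 1 − 0.6025 = 0.3975.
Not in labor force = 0.3975 × 2,987.81 ≈ 1,187.65 thousand.

About 1,187.65 thousand are not in the labor force.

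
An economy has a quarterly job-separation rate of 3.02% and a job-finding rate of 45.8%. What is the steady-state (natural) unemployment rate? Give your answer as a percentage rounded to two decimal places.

Steady-state unemployment rate ≈ 6.19%.

At steady state the flows balance: s·E = f·U, so U/(E+U) = s/(s+f).
u* = 3.02 / (3.02 + 45.8) = 3.02 / 48.82 = 6.19%.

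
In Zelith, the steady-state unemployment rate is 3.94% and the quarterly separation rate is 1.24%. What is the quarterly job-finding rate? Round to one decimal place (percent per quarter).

Job-finding rate ≈ 30.2% per quarter.

From u* = s/(s+f): f = s·(1−u)/u.
f = 1.24 × (1 − 0.0394) / 0.0394 = 1.1911 / 0.0394 ≈ 30.2% per quarter.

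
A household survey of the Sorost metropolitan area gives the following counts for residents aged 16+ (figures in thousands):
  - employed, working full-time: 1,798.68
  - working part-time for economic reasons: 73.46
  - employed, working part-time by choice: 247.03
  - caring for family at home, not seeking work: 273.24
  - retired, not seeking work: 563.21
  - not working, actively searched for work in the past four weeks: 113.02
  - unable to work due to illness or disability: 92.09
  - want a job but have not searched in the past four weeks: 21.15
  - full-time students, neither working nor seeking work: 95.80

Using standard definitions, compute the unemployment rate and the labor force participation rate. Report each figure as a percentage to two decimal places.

Unemployment rate ≈ 5.06%; labor force participation rate ≈ 68.10%.

Employed = 1,798.68 + 73.46 + 247.03 = 2,119.17 thousand (anyone who worked, including part-time for economic reasons, counts as employed).
Unemployed = 113.02 thousand.
Labor force = 2,119.17 + 113.02 = 2,232.19 thousand.
Not in labor force = 273.24 + 563.21 + 92.09 + 21.15 + 95.80 = 1,045.49 thousand (those not working and not actively searching are outside the labor force — including those who want a job but have given up searching).
Civilian working-age population = 2,232.19 + 1,045.49 = 3,277.68 thousand.
Unemployment rate = 113.02 / 2,232.19 = 5.06%.
Labor force participation rate = 2,232.19 / 3,277.68 = 68.10%.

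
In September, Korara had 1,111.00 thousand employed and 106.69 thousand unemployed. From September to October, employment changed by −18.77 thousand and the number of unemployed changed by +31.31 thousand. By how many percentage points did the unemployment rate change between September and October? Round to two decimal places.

September: labor force = 1,111.00 + 106.69 = 1,217.69; u = 106.69/1,217.69 = 8.76%.
October: labor force = 1,092.23 + 138.00 = 1,230.23; u = 138.00/1,230.23 = 11.22%.
Change = 11.22% − 8.76% = +2.46 pp.

The unemployment rate changed by +2.46 percentage points.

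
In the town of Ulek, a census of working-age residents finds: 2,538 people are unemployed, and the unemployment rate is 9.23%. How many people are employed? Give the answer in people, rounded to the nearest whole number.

Labor force = U / u = 2,538 / 0.0923 ≈ 27,497.
Employed = labor force − unemployed = 27,497 − 2,538 = 24,959.

About 24,959 are employed.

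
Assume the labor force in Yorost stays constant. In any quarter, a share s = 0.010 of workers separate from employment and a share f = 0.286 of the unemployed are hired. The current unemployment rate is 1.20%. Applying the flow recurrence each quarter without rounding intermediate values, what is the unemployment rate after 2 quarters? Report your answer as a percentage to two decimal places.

With a fixed labor force, u_{t+1} = u_t + s·(1−u_t) − f·u_t = u_t·(1−s−f) + s.
Here 1−s−f = 0.704 and s = 0.010.
u_1 = 0.012000 × 0.704 + 0.010 = 0.018448.
u_2 = 0.018448 × 0.704 + 0.010 = 0.022987.

Unemployment rate after two quarters ≈ 2.30%.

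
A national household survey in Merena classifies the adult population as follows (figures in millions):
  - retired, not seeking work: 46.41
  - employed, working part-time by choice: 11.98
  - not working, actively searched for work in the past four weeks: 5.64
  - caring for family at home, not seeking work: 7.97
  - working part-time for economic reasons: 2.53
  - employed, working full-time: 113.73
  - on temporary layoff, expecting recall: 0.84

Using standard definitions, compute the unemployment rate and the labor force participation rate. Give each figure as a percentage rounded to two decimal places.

Unemployment rate ≈ 4.81%; labor force participation rate ≈ 71.24%.

Employed = 11.98 + 2.53 + 113.73 = 128.24 million (anyone who worked, including part-time for economic reasons, counts as employed).
Unemployed = 5.64 + 0.84 = 6.48 million (jobless and actively searching, or on temporary layoff).
Labor force = 128.24 + 6.48 = 134.72 million.
Not in labor force = 46.41 + 7.97 = 54.38 million (those not working and not actively searching are outside the labor force).
Civilian working-age population = 134.72 + 54.38 = 189.10 million.
Unemployment rate = 6.48 / 134.72 = 4.81%.
Labor force participation rate = 134.72 / 189.10 = 71.24%.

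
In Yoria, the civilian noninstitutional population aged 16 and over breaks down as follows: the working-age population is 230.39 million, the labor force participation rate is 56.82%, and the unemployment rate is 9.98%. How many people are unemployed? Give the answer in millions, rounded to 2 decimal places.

Labor force = 0.5682 × 230.39 = 130.91 million.
Unemployed = 0.0998 × 130.91 ≈ 13.06 million.

About 13.06 million are unemployed.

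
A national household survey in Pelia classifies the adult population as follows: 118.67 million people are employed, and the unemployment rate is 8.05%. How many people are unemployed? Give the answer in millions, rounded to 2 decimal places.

About 10.39 million are unemployed.

Let U be the number unemployed. The labor force is E + U, and U/(E+U) = 0.0805.
So U = 0.0805 × 118.67 / (1 − 0.0805) = 9.5529 / 0.9195 ≈ 10.39 million.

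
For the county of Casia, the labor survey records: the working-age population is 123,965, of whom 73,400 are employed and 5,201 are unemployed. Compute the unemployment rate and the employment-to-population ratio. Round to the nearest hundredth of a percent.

Unemployment rate ≈ 6.62%; employment-population ratio ≈ 59.21%.

Labor force = employed + unemployed = 73,400 + 5,201 = 78,601.
Unemployment rate = 5,201 / 78,601 = 6.62%.
Employment-population ratio = 73,400 / 123,965 = 59.21%.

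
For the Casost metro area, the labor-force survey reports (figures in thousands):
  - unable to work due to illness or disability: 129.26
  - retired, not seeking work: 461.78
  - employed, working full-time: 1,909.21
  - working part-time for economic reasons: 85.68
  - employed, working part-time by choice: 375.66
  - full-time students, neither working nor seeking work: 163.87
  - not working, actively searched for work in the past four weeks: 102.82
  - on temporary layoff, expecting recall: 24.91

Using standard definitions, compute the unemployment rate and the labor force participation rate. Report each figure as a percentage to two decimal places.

Employed = 1,909.21 + 85.68 + 375.66 = 2,370.55 thousand (anyone who worked, including part-time for economic reasons, counts as employed).
Unemployed = 102.82 + 24.91 = 127.73 thousand (jobless and actively searching, or on temporary layoff).
Labor force = 2,370.55 + 127.73 = 2,498.28 thousand.
Not in labor force = 129.26 + 461.78 + 163.87 = 754.91 thousand (those not working and not actively searching are outside the labor force).
Civilian working-age population = 2,498.28 + 754.91 = 3,253.19 thousand.
Unemployment rate = 127.73 / 2,498.28 = 5.11%.
Labor force participation rate = 2,498.28 / 3,253.19 = 76.79%.

Unemployment rate ≈ 5.11%; labor force participation rate ≈ 76.79%.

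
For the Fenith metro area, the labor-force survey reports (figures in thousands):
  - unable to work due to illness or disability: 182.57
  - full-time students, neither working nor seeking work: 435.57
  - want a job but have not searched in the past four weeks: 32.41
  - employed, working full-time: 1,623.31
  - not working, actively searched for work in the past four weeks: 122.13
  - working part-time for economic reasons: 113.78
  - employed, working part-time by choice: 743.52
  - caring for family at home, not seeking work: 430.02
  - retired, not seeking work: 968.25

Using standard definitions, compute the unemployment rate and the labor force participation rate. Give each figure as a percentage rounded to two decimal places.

Employed = 1,623.31 + 113.78 + 743.52 = 2,480.61 thousand (anyone who worked, including part-time for economic reasons, counts as employed).
Unemployed = 122.13 thousand.
Labor force = 2,480.61 + 122.13 = 2,602.74 thousand.
Not in labor force = 182.57 + 435.57 + 32.41 + 430.02 + 968.25 = 2,048.82 thousand (those not working and not actively searching are outside the labor force — including those who want a job but have given up searching).
Civilian working-age population = 2,602.74 + 2,048.82 = 4,651.56 thousand.
Unemployment rate = 122.13 / 2,602.74 = 4.69%.
Labor force participation rate = 2,602.74 / 4,651.56 = 55.95%.

Unemployment rate ≈ 4.69%; labor force participation rate ≈ 55.95%.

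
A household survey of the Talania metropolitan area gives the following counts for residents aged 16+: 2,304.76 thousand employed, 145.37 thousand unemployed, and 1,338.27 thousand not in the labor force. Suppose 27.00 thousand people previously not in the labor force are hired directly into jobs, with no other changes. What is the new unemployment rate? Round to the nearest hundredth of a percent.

New unemployment rate ≈ 5.87%.

Initially, labor force = 2,304.76 + 145.37 = 2,450.13 thousand, so u = 145.37/2,450.13 = 5.93%.
After the change, employed and labor force both rise by 27.00; unemployed unchanged → E = 2,331.76, U = 145.37, labor force = 2,477.13 thousand.
New unemployment rate = 145.37 / 2,477.13 = 5.87%.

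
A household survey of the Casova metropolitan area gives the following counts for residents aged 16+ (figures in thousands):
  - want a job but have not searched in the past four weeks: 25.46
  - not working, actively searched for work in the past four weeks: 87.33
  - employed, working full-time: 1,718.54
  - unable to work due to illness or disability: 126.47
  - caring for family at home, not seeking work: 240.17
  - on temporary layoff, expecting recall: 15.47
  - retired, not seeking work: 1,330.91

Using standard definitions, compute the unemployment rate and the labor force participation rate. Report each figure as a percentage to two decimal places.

Employed = 1,718.54 thousand.
Unemployed = 87.33 + 15.47 = 102.80 thousand (jobless and actively searching, or on temporary layoff).
Labor force = 1,718.54 + 102.80 = 1,821.34 thousand.
Not in labor force = 25.46 + 126.47 + 240.17 + 1,330.91 = 1,723.01 thousand (those not working and not actively searching are outside the labor force — including those who want a job but have given up searching).
Civilian working-age population = 1,821.34 + 1,723.01 = 3,544.35 thousand.
Unemployment rate = 102.80 / 1,821.34 = 5.64%.
Labor force participation rate = 1,821.34 / 3,544.35 = 51.39%.

Unemployment rate ≈ 5.64%; labor force participation rate ≈ 51.39%.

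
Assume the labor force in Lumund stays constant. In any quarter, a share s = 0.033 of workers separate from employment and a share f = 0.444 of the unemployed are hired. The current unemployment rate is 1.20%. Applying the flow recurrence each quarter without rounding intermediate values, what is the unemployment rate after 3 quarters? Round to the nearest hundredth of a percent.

With a fixed labor force, u_{t+1} = u_t + s·(1−u_t) − f·u_t = u_t·(1−s−f) + s.
Here 1−s−f = 0.523 and s = 0.033.
u_1 = 0.012000 × 0.523 + 0.033 = 0.039276.
u_2 = 0.039276 × 0.523 + 0.033 = 0.053541.
u_3 = 0.053541 × 0.523 + 0.033 = 0.061002.

Unemployment rate after three quarters ≈ 6.10%.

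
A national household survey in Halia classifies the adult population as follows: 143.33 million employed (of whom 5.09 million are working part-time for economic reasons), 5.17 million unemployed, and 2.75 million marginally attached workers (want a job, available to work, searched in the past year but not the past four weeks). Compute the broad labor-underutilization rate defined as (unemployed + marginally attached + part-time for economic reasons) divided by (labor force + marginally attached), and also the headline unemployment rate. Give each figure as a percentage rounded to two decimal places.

Broad underutilization rate ≈ 8.60%; headline unemployment rate ≈ 3.48%.

Labor force = 143.33 + 5.17 = 148.50 million.
Numerator = 5.17 + 2.75 + 5.09 = 13.01 million.
Denominator = 148.50 + 2.75 = 151.25 million.
Broad rate = 13.01 / 151.25 = 8.60%.
Headline unemployment rate = 5.17 / 148.50 = 3.48%.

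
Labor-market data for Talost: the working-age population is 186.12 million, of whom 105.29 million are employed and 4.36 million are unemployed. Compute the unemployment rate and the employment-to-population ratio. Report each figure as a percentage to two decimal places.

Unemployment rate ≈ 3.98%; employment-population ratio ≈ 56.57%.

Labor force = employed + unemployed = 105.29 + 4.36 = 109.65 million.
Unemployment rate = 4.36 / 109.65 = 3.98%.
Employment-population ratio = 105.29 / 186.12 = 56.57%.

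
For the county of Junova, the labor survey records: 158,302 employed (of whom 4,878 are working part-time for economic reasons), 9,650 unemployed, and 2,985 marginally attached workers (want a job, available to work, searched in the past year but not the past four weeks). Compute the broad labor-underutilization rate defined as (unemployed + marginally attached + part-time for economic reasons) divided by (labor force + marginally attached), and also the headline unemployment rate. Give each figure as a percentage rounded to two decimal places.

Labor force = 158,302 + 9,650 = 167,952.
Numerator = 9,650 + 2,985 + 4,878 = 17,513.
Denominator = 167,952 + 2,985 = 170,937.
Broad rate = 17,513 / 170,937 = 10.25%.
Headline unemployment rate = 9,650 / 167,952 = 5.75%.

Broad underutilization rate ≈ 10.25%; headline unemployment rate ≈ 5.75%.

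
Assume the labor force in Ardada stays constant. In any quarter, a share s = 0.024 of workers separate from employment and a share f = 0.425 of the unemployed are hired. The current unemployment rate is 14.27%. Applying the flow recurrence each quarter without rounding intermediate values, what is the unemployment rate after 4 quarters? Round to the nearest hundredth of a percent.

Unemployment rate after four quarters ≈ 6.17%.

With a fixed labor force, u_{t+1} = u_t + s·(1−u_t) − f·u_t = u_t·(1−s−f) + s.
Here 1−s−f = 0.551 and s = 0.024.
u_1 = 0.142700 × 0.551 + 0.024 = 0.102628.
u_2 = 0.102628 × 0.551 + 0.024 = 0.080548.
u_3 = 0.080548 × 0.551 + 0.024 = 0.068382.
u_4 = 0.068382 × 0.551 + 0.024 = 0.061678.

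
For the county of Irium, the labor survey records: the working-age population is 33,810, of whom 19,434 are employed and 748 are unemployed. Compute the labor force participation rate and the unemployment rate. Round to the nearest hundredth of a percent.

Labor force = employed + unemployed = 19,434 + 748 = 20,182.
Unemployment rate = 748 / 20,182 = 3.71%.
Labor force participation rate = 20,182 / 33,810 = 59.69%.

Labor force participation rate ≈ 59.69%; unemployment rate ≈ 3.71%.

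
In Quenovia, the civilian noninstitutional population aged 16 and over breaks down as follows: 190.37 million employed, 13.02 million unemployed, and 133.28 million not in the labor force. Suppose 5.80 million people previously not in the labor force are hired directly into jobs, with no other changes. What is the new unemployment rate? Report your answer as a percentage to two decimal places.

Initially, labor force = 190.37 + 13.02 = 203.39 million, so u = 13.02/203.39 = 6.40%.
After the change, employed and labor force both rise by 5.80; unemployed unchanged → E = 196.17, U = 13.02, labor force = 209.19 million.
New unemployment rate = 13.02 / 209.19 = 6.22%.

New unemployment rate ≈ 6.22%.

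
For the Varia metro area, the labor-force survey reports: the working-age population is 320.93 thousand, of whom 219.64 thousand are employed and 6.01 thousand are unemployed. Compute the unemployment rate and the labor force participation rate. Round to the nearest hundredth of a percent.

Labor force = employed + unemployed = 219.64 + 6.01 = 225.65 thousand.
Unemployment rate = 6.01 / 225.65 = 2.66%.
Labor force participation rate = 225.65 / 320.93 = 70.31%.

Unemployment rate ≈ 2.66%; labor force participation rate ≈ 70.31%.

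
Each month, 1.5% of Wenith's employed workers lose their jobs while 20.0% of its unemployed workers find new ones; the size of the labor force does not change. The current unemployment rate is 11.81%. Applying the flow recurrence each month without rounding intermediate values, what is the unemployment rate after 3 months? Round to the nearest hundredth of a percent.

With a fixed labor force, u_{t+1} = u_t + s·(1−u_t) − f·u_t = u_t·(1−s−f) + s.
Here 1−s−f = 0.785 and s = 0.015.
u_1 = 0.118100 × 0.785 + 0.015 = 0.107708.
u_2 = 0.107708 × 0.785 + 0.015 = 0.099551.
u_3 = 0.099551 × 0.785 + 0.015 = 0.093148.

Unemployment rate after three months ≈ 9.31%.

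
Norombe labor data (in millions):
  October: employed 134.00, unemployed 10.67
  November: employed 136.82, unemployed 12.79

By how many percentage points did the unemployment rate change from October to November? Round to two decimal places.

October: labor force = 134.00 + 10.67 = 144.67; u = 10.67/144.67 = 7.38%.
November: labor force = 136.82 + 12.79 = 149.61; u = 12.79/149.61 = 8.55%.
Change = 8.55% − 7.38% = +1.17 pp.

The unemployment rate changed by +1.17 percentage points.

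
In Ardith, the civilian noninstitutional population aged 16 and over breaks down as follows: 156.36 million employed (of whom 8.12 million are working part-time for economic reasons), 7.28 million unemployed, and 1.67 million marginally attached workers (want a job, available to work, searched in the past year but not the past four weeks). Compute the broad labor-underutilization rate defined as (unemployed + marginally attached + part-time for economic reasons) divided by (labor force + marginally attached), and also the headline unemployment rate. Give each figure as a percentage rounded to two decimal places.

Broad underutilization rate ≈ 10.33%; headline unemployment rate ≈ 4.45%.

Labor force = 156.36 + 7.28 = 163.64 million.
Numerator = 7.28 + 1.67 + 8.12 = 17.07 million.
Denominator = 163.64 + 1.67 = 165.31 million.
Broad rate = 17.07 / 165.31 = 10.33%.
Headline unemployment rate = 7.28 / 163.64 = 4.45%.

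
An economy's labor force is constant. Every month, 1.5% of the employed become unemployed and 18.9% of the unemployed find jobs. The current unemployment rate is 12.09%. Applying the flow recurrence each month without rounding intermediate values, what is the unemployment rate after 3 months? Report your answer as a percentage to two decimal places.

Unemployment rate after three months ≈ 9.74%.

With a fixed labor force, u_{t+1} = u_t + s·(1−u_t) − f·u_t = u_t·(1−s−f) + s.
Here 1−s−f = 0.796 and s = 0.015.
u_1 = 0.120900 × 0.796 + 0.015 = 0.111236.
u_2 = 0.111236 × 0.796 + 0.015 = 0.103544.
u_3 = 0.103544 × 0.796 + 0.015 = 0.097421.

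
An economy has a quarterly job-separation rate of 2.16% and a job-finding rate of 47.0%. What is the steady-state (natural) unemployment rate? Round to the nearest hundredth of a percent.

Steady-state unemployment rate ≈ 4.39%.

At steady state the flows balance: s·E = f·U, so U/(E+U) = s/(s+f).
u* = 2.16 / (2.16 + 47.0) = 2.16 / 49.16 = 4.39%.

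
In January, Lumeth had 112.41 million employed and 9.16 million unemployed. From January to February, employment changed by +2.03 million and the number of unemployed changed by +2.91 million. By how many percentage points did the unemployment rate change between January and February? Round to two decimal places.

January: labor force = 112.41 + 9.16 = 121.57; u = 9.16/121.57 = 7.53%.
February: labor force = 114.44 + 12.07 = 126.51; u = 12.07/126.51 = 9.54%.
Change = 9.54% − 7.53% = +2.01 pp.

The unemployment rate changed by +2.01 percentage points.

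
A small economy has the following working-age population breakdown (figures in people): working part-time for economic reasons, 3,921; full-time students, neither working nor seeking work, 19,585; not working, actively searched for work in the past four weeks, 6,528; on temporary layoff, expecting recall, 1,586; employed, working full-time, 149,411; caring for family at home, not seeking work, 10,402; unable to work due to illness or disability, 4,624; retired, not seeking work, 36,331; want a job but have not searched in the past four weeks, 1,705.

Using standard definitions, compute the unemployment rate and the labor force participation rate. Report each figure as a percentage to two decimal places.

Unemployment rate ≈ 5.03%; labor force participation rate ≈ 68.97%.

Employed = 3,921 + 149,411 = 153,332 (anyone who worked, including part-time for economic reasons, counts as employed).
Unemployed = 6,528 + 1,586 = 8,114 (jobless and actively searching, or on temporary layoff).
Labor force = 153,332 + 8,114 = 161,446.
Not in labor force = 19,585 + 10,402 + 4,624 + 36,331 + 1,705 = 72,647 (those not working and not actively searching are outside the labor force — including those who want a job but have given up searching).
Civilian working-age population = 161,446 + 72,647 = 234,093.
Unemployment rate = 8,114 / 161,446 = 5.03%.
Labor force participation rate = 161,446 / 234,093 = 68.97%.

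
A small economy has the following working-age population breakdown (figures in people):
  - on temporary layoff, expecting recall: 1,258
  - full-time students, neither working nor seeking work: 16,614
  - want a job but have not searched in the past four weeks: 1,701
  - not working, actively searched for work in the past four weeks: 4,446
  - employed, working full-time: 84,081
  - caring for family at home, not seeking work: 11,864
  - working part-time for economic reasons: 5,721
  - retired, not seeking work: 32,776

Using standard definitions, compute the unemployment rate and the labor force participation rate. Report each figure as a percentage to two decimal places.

Unemployment rate ≈ 5.97%; labor force participation rate ≈ 60.27%.

Employed = 84,081 + 5,721 = 89,802 (anyone who worked, including part-time for economic reasons, counts as employed).
Unemployed = 1,258 + 4,446 = 5,704 (jobless and actively searching, or on temporary layoff).
Labor force = 89,802 + 5,704 = 95,506.
Not in labor force = 16,614 + 1,701 + 11,864 + 32,776 = 62,955 (those not working and not actively searching are outside the labor force — including those who want a job but have given up searching).
Civilian working-age population = 95,506 + 62,955 = 158,461.
Unemployment rate = 5,704 / 95,506 = 5.97%.
Labor force participation rate = 95,506 / 158,461 = 60.27%.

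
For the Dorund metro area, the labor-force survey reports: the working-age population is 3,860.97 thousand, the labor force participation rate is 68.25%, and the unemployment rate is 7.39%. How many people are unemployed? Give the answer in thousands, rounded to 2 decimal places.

Labor force = 0.6825 × 3,860.97 = 2,635.11 thousand.
Unemployed = 0.0739 × 2,635.11 ≈ 194.73 thousand.

About 194.73 thousand are unemployed.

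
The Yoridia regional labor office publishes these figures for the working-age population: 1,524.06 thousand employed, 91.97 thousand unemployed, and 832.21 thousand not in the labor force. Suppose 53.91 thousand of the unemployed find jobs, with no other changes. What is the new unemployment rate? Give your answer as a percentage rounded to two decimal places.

New unemployment rate ≈ 2.36%.

Initially, labor force = 1,524.06 + 91.97 = 1,616.03 thousand, so u = 91.97/1,616.03 = 5.69%.
After the change, unemployed falls and employed rises by 53.91; labor force unchanged → E = 1,577.97, U = 38.06, labor force = 1,616.03 thousand.
New unemployment rate = 38.06 / 1,616.03 = 2.36%.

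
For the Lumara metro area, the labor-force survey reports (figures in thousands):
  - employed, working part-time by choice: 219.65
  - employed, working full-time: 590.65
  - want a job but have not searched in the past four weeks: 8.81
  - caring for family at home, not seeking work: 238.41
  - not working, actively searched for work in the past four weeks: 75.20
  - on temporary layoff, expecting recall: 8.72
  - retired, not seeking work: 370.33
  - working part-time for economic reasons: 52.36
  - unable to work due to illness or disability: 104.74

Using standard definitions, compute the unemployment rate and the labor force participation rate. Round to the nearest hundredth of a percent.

Employed = 219.65 + 590.65 + 52.36 = 862.66 thousand (anyone who worked, including part-time for economic reasons, counts as employed).
Unemployed = 75.20 + 8.72 = 83.92 thousand (jobless and actively searching, or on temporary layoff).
Labor force = 862.66 + 83.92 = 946.58 thousand.
Not in labor force = 8.81 + 238.41 + 370.33 + 104.74 = 722.29 thousand (those not working and not actively searching are outside the labor force — including those who want a job but have given up searching).
Civilian working-age population = 946.58 + 722.29 = 1,668.87 thousand.
Unemployment rate = 83.92 / 946.58 = 8.87%.
Labor force participation rate = 946.58 / 1,668.87 = 56.72%.

Unemployment rate ≈ 8.87%; labor force participation rate ≈ 56.72%.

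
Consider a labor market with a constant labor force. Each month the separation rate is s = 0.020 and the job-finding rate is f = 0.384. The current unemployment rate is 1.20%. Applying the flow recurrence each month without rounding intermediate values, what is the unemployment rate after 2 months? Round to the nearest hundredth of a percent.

With a fixed labor force, u_{t+1} = u_t + s·(1−u_t) − f·u_t = u_t·(1−s−f) + s.
Here 1−s−f = 0.596 and s = 0.020.
u_1 = 0.012000 × 0.596 + 0.020 = 0.027152.
u_2 = 0.027152 × 0.596 + 0.020 = 0.036183.

Unemployment rate after two months ≈ 3.62%.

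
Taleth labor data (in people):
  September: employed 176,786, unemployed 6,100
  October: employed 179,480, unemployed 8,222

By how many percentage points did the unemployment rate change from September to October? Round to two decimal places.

The unemployment rate changed by +1.04 percentage points.

September: labor force = 176,786 + 6,100 = 182,886; u = 6,100/182,886 = 3.34%.
October: labor force = 179,480 + 8,222 = 187,702; u = 8,222/187,702 = 4.38%.
Change = 4.38% − 3.34% = +1.04 pp.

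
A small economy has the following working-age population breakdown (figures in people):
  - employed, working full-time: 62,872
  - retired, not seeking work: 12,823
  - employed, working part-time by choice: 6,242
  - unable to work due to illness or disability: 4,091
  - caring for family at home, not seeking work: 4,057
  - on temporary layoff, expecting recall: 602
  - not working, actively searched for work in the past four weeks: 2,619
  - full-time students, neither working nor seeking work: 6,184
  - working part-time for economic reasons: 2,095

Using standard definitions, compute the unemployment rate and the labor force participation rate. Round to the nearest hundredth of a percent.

Unemployment rate ≈ 4.33%; labor force participation rate ≈ 73.27%.

Employed = 62,872 + 6,242 + 2,095 = 71,209 (anyone who worked, including part-time for economic reasons, counts as employed).
Unemployed = 602 + 2,619 = 3,221 (jobless and actively searching, or on temporary layoff).
Labor force = 71,209 + 3,221 = 74,430.
Not in labor force = 12,823 + 4,091 + 4,057 + 6,184 = 27,155 (those not working and not actively searching are outside the labor force).
Civilian working-age population = 74,430 + 27,155 = 101,585.
Unemployment rate = 3,221 / 74,430 = 4.33%.
Labor force participation rate = 74,430 / 101,585 = 73.27%.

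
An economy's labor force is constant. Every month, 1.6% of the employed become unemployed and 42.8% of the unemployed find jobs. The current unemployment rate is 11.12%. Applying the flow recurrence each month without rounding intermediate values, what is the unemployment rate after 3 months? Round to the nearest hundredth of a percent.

With a fixed labor force, u_{t+1} = u_t + s·(1−u_t) − f·u_t = u_t·(1−s−f) + s.
Here 1−s−f = 0.556 and s = 0.016.
u_1 = 0.111200 × 0.556 + 0.016 = 0.077827.
u_2 = 0.077827 × 0.556 + 0.016 = 0.059272.
u_3 = 0.059272 × 0.556 + 0.016 = 0.048955.

Unemployment rate after three months ≈ 4.90%.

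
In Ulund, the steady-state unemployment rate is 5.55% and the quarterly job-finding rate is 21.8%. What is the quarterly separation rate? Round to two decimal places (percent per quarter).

Separation rate ≈ 1.28% per quarter.

From u* = s/(s+f): s = u·f/(1−u).
s = 0.0555 × 21.8 / (1 − 0.0555) = 1.2099 / 0.9445 ≈ 1.28% per quarter.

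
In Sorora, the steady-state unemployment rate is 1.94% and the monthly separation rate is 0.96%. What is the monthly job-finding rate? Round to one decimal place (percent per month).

Job-finding rate ≈ 48.5% per month.

From u* = s/(s+f): f = s·(1−u)/u.
f = 0.96 × (1 − 0.0194) / 0.0194 = 0.9414 / 0.0194 ≈ 48.5% per month.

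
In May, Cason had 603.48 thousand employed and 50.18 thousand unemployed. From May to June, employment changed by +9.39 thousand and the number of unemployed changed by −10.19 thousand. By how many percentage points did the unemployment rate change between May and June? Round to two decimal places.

The unemployment rate changed by −1.55 percentage points.

May: labor force = 603.48 + 50.18 = 653.66; u = 50.18/653.66 = 7.68%.
June: labor force = 612.87 + 39.99 = 652.86; u = 39.99/652.86 = 6.13%.
Change = 6.13% − 7.68% = −1.55 pp.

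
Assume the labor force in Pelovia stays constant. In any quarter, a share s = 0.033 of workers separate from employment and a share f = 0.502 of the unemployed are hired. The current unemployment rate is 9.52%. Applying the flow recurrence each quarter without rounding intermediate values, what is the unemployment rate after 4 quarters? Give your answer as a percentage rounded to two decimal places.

Unemployment rate after four quarters ≈ 6.32%.

With a fixed labor force, u_{t+1} = u_t + s·(1−u_t) − f·u_t = u_t·(1−s−f) + s.
Here 1−s−f = 0.465 and s = 0.033.
u_1 = 0.095200 × 0.465 + 0.033 = 0.077268.
u_2 = 0.077268 × 0.465 + 0.033 = 0.068930.
u_3 = 0.068930 × 0.465 + 0.033 = 0.065052.
u_4 = 0.065052 × 0.465 + 0.033 = 0.063249.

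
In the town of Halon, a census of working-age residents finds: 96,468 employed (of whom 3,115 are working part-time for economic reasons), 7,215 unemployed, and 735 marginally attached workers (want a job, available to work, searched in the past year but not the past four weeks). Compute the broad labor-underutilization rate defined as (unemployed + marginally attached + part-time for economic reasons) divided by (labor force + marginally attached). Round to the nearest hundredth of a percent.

Broad underutilization rate ≈ 10.60%.

Labor force = 96,468 + 7,215 = 103,683.
Numerator = 7,215 + 735 + 3,115 = 11,065.
Denominator = 103,683 + 735 = 104,418.
Broad rate = 11,065 / 104,418 = 10.60%.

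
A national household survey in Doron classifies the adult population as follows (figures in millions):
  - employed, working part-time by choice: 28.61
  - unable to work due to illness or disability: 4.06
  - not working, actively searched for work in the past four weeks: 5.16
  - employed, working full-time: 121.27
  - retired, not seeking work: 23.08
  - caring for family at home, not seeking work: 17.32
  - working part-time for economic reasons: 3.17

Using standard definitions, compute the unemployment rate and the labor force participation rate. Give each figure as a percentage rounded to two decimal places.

Employed = 28.61 + 121.27 + 3.17 = 153.05 million (anyone who worked, including part-time for economic reasons, counts as employed).
Unemployed = 5.16 million.
Labor force = 153.05 + 5.16 = 158.21 million.
Not in labor force = 4.06 + 23.08 + 17.32 = 44.46 million (those not working and not actively searching are outside the labor force).
Civilian working-age population = 158.21 + 44.46 = 202.67 million.
Unemployment rate = 5.16 / 158.21 = 3.26%.
Labor force participation rate = 158.21 / 202.67 = 78.06%.

Unemployment rate ≈ 3.26%; labor force participation rate ≈ 78.06%.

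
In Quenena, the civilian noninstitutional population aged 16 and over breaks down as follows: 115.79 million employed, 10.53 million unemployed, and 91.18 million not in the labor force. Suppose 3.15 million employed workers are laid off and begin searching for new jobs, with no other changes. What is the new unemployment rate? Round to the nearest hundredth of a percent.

New unemployment rate ≈ 10.83%.

Initially, labor force = 115.79 + 10.53 = 126.32 million, so u = 10.53/126.32 = 8.34%.
After the change, employed falls and unemployed rises by 3.15; labor force unchanged → E = 112.64, U = 13.68, labor force = 126.32 million.
New unemployment rate = 13.68 / 126.32 = 10.83%.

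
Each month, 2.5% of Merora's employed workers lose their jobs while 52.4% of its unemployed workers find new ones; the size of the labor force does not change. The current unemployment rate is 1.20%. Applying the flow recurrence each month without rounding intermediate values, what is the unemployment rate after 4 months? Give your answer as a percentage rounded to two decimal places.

Unemployment rate after four months ≈ 4.41%.

With a fixed labor force, u_{t+1} = u_t + s·(1−u_t) − f·u_t = u_t·(1−s−f) + s.
Here 1−s−f = 0.451 and s = 0.025.
u_1 = 0.012000 × 0.451 + 0.025 = 0.030412.
u_2 = 0.030412 × 0.451 + 0.025 = 0.038716.
u_3 = 0.038716 × 0.451 + 0.025 = 0.042461.
u_4 = 0.042461 × 0.451 + 0.025 = 0.044150.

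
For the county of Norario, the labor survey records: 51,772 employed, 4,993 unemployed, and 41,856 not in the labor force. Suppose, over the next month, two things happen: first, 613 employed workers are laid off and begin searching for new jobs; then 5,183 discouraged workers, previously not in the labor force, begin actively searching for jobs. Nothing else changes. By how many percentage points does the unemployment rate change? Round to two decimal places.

Initially, labor force = 51,772 + 4,993 = 56,765, so u = 4,993/56,765 = 8.80%.
After the first change, employed falls and unemployed rises by 613; labor force unchanged → E = 51,159, U = 5,606, labor force = 56,765.
After the second change, unemployed and labor force both rise by 5,183 → E = 51,159, U = 10,789, labor force = 61,948.
New unemployment rate = 10,789 / 61,948 = 17.42%.
Change = 17.42% − 8.80% = +8.62 percentage points.

The unemployment rate changes by +8.62 percentage points.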